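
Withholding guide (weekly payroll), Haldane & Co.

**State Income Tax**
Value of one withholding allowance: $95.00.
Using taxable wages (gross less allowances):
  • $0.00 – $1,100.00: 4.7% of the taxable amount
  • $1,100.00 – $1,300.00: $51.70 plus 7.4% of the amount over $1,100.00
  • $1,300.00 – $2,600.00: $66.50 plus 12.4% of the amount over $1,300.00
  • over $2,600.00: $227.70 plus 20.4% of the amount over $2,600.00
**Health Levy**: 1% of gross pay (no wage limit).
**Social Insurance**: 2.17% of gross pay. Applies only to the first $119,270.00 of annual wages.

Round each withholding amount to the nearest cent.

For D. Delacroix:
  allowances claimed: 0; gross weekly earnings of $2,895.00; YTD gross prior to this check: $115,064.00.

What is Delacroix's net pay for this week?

$2,515.35

State Income Tax: taxable = $2,895.00
  $227.70 + 20.4% × ($2,895.00 − $2,600.00) = $227.70 + 20.4% × $295.00 = $287.88
Health Levy: 1% × $2,895.00 = $28.95
Social Insurance: 2.17% × $2,895.00 = $62.82
Total withheld: $287.88 + $28.95 + $62.82 = $379.65
Net pay: $2,895.00 − $379.65 = $2,515.35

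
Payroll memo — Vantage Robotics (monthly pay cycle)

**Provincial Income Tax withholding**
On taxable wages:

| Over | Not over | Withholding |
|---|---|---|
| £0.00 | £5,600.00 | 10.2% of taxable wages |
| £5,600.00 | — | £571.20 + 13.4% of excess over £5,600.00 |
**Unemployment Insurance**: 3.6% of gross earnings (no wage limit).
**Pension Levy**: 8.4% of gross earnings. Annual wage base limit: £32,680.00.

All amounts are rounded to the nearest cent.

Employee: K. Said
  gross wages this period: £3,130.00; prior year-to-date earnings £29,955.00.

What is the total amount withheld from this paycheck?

£660.84

Provincial Income Tax: taxable = £3,130.00
  10.2% × £3,130.00 = £319.26
Unemployment Insurance: 3.6% × £3,130.00 = £112.68
Pension Levy: cap £32,680.00 − YTD £29,955.00 = £2,725.00 subject; 8.4% × £2,725.00 = £228.90
Total: £319.26 + £112.68 + £228.90 = £660.84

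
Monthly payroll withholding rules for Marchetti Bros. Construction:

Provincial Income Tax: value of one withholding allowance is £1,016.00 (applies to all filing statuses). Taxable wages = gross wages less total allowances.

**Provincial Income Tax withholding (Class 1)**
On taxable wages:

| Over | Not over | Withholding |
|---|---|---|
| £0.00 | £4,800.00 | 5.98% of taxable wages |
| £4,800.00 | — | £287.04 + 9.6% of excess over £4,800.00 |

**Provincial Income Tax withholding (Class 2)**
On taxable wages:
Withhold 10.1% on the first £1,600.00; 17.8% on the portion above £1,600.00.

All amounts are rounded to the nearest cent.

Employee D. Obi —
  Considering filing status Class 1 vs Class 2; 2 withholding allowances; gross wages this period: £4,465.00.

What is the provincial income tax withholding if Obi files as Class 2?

Provincial Income Tax (Class 2): taxable = £4,465.00 − 2×£1,016.00 = £2,433.00
  £161.60 + 17.8% × (£2,433.00 − £1,600.00) = £161.60 + 17.8% × £833.00 = £309.87

£309.87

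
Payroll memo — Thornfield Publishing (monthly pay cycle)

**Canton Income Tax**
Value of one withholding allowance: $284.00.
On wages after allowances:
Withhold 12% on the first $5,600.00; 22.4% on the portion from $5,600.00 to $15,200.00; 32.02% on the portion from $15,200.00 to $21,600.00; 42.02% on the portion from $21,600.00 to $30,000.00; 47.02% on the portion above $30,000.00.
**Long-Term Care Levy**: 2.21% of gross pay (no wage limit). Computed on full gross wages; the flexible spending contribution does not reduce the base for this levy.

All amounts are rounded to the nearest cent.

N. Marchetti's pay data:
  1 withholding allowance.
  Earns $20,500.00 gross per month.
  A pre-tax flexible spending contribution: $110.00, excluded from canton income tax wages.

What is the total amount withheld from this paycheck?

$4,846.35

Canton Income Tax: taxable = $20,500.00 − $110.00 − 1×$284.00 = $20,106.00
  $2,822.40 + 32.02% × ($20,106.00 − $15,200.00) = $2,822.40 + 32.02% × $4,906.00 = $4,393.30
Long-Term Care Levy: 2.21% × $20,500.00 = $453.05
Total: $4,393.30 + $453.05 = $4,846.35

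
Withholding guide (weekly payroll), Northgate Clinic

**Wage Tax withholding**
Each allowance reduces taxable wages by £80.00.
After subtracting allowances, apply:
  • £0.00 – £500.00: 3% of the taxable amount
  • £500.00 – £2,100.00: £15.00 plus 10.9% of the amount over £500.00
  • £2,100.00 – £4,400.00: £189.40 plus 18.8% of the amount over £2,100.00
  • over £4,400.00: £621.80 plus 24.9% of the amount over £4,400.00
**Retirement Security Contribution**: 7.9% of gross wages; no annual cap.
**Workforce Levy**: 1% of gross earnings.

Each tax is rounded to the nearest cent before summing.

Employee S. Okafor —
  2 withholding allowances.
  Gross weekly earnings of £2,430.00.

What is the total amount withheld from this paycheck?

£437.63

Wage Tax: taxable = £2,430.00 − 2×£80.00 = £2,270.00
  £189.40 + 18.8% × (£2,270.00 − £2,100.00) = £189.40 + 18.8% × £170.00 = £221.36
Retirement Security Contribution: 7.9% × £2,430.00 = £191.97
Workforce Levy: 1% × £2,430.00 = £24.30
Total: £221.36 + £191.97 + £24.30 = £437.63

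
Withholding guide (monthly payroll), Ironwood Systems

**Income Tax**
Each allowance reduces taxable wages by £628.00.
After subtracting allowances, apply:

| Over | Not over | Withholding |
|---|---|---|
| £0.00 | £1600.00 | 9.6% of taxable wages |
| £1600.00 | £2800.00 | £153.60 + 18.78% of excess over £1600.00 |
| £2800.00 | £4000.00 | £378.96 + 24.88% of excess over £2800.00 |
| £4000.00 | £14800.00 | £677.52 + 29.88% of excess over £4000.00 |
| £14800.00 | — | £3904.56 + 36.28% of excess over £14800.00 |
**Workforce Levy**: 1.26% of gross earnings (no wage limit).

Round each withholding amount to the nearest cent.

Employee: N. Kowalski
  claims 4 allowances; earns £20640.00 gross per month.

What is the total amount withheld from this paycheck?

Income Tax: taxable = £20640.00 − 4×£628.00 = £18128.00
  £3904.56 + 36.28% × (£18128.00 − £14800.00) = £3904.56 + 36.28% × £3328.00 = £5111.96
Workforce Levy: 1.26% × £20640.00 = £260.06
Total: £5111.96 + £260.06 = £5372.02

£5372.02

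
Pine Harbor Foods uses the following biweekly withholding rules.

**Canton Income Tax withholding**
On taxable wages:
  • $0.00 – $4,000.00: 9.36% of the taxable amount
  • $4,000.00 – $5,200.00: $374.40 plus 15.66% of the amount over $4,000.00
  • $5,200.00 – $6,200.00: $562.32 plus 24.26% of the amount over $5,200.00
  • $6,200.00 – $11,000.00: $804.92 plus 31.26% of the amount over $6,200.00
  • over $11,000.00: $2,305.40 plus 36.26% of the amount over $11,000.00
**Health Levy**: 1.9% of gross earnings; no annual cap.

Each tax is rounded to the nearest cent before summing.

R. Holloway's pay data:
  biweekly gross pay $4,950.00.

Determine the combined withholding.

$617.22

Canton Income Tax: taxable = $4,950.00
  $374.40 + 15.66% × ($4,950.00 − $4,000.00) = $374.40 + 15.66% × $950.00 = $523.17
Health Levy: 1.9% × $4,950.00 = $94.05
Total: $523.17 + $94.05 = $617.22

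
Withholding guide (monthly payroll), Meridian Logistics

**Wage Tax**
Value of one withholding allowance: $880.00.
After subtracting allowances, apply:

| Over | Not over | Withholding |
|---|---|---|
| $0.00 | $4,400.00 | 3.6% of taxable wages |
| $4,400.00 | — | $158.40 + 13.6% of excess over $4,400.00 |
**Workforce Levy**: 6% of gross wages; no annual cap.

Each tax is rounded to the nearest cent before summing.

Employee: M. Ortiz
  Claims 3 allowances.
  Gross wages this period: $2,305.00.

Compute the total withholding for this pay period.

$138.30

Wage Tax: taxable = $2,305.00 − 3×$880.00 = $-335.00
  Taxable ≤ 0 → $0.00
Workforce Levy: 6% × $2,305.00 = $138.30
Total: $0.00 + $138.30 = $138.30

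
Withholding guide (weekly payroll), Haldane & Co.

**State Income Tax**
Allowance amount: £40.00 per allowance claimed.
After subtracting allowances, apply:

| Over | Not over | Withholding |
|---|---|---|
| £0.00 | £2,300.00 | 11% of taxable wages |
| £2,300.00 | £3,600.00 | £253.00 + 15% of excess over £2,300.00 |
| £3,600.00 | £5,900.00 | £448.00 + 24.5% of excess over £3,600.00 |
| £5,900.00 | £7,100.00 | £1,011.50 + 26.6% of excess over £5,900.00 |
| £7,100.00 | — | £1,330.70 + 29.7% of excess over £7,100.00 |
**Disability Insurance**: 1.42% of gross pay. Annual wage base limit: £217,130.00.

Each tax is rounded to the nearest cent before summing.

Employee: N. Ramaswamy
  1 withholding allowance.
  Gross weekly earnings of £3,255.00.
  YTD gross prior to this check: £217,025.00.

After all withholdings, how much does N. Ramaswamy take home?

£2,863.26

State Income Tax: taxable = £3,255.00 − 1×£40.00 = £3,215.00
  £253.00 + 15% × (£3,215.00 − £2,300.00) = £253.00 + 15% × £915.00 = £390.25
Disability Insurance: cap £217,130.00 − YTD £217,025.00 = £105.00 subject; 1.42% × £105.00 = £1.49
Total withheld: £390.25 + £1.49 = £391.74
Net pay: £3,255.00 − £391.74 = £2,863.26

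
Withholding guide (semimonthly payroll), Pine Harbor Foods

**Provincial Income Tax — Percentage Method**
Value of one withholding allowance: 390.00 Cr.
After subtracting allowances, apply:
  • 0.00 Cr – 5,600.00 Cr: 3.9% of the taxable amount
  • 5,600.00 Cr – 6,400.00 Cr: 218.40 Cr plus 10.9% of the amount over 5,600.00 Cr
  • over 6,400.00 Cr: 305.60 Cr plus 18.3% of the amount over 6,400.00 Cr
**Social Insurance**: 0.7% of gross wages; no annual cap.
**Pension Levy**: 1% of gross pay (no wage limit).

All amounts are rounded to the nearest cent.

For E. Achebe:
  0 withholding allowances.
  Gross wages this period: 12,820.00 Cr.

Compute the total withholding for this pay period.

Provincial Income Tax: taxable = 12,820.00 Cr
  305.60 Cr + 18.3% × (12,820.00 Cr − 6,400.00 Cr) = 305.60 Cr + 18.3% × 6,420.00 Cr = 1,480.46 Cr
Social Insurance: 0.7% × 12,820.00 Cr = 89.74 Cr
Pension Levy: 1% × 12,820.00 Cr = 128.20 Cr
Total: 1,480.46 Cr + 89.74 Cr + 128.20 Cr = 1,698.40 Cr

1,698.40 Cr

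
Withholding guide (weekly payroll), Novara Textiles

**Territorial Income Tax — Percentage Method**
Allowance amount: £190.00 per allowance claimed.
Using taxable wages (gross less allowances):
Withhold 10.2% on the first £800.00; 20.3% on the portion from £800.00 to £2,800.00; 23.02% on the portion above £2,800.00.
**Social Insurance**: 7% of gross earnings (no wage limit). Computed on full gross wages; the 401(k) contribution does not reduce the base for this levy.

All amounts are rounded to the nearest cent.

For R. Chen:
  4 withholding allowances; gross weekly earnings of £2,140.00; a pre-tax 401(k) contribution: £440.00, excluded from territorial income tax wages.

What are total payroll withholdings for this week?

Territorial Income Tax: taxable = £2,140.00 − £440.00 − 4×£190.00 = £940.00
  £81.60 + 20.3% × (£940.00 − £800.00) = £81.60 + 20.3% × £140.00 = £110.02
Social Insurance: 7% × £2,140.00 = £149.80
Total: £110.02 + £149.80 = £259.82

£259.82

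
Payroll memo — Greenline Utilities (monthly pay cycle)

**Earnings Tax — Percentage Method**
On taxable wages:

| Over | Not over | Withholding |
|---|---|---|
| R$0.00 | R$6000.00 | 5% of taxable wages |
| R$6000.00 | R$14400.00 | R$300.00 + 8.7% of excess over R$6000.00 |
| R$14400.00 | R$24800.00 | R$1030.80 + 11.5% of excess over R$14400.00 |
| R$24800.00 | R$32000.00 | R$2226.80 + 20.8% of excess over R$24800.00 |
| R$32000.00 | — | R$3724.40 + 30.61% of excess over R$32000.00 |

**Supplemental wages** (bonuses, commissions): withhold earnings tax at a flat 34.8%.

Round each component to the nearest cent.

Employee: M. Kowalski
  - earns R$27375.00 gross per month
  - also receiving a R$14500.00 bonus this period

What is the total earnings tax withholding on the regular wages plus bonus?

R$7808.40

Earnings Tax: taxable = R$27375.00
  R$2226.80 + 20.8% × (R$27375.00 − R$24800.00) = R$2226.80 + 20.8% × R$2575.00 = R$2762.40
Supplemental (34.8% flat on bonus): 34.8% × R$14500.00 = R$5046.00
Total earnings tax: R$2762.40 + R$5046.00 = R$7808.40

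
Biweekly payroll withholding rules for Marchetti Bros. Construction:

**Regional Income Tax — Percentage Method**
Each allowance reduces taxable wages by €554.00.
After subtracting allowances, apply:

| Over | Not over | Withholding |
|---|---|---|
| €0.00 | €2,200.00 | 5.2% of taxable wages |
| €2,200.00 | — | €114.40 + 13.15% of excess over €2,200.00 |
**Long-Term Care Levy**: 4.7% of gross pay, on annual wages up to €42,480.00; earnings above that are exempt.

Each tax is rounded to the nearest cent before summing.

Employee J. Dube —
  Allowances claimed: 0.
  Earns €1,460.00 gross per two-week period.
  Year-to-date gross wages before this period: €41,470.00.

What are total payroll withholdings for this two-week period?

Regional Income Tax: taxable = €1,460.00
  5.2% × €1,460.00 = €75.92
Long-Term Care Levy: cap €42,480.00 − YTD €41,470.00 = €1,010.00 subject; 4.7% × €1,010.00 = €47.47
Total: €75.92 + €47.47 = €123.39

€123.39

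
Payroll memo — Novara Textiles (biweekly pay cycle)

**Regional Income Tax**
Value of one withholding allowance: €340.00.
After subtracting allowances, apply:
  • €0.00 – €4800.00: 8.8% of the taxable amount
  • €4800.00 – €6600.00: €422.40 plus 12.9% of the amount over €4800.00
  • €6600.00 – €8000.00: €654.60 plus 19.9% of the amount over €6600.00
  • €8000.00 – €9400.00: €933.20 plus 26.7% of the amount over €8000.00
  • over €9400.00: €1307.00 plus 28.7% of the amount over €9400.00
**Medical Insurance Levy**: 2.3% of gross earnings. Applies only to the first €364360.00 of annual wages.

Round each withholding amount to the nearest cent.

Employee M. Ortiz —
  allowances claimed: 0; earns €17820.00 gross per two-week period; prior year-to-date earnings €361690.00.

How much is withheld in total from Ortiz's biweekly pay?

€3784.95

Regional Income Tax: taxable = €17820.00
  €1307.00 + 28.7% × (€17820.00 − €9400.00) = €1307.00 + 28.7% × €8420.00 = €3723.54
Medical Insurance Levy: cap €364360.00 − YTD €361690.00 = €2670.00 subject; 2.3% × €2670.00 = €61.41
Total: €3723.54 + €61.41 = €3784.95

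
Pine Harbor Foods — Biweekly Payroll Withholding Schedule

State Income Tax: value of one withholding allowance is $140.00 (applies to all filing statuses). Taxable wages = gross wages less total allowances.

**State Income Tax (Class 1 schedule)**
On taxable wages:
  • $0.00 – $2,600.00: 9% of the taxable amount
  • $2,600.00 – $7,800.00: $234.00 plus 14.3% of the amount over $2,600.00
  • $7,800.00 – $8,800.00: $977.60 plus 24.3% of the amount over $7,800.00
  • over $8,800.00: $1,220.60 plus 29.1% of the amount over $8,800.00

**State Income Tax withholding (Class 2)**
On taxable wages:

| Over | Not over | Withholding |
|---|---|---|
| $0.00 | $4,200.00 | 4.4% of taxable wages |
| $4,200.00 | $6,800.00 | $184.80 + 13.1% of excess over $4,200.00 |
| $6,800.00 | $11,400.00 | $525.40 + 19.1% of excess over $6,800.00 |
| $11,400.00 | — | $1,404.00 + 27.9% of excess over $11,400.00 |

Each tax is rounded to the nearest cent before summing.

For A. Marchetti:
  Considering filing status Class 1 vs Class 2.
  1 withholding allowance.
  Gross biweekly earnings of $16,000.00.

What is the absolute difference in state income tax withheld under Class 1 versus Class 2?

State Income Tax (Class 1): taxable = $16,000.00 − 1×$140.00 = $15,860.00
  $1,220.60 + 29.1% × ($15,860.00 − $8,800.00) = $1,220.60 + 29.1% × $7,060.00 = $3,275.06
State Income Tax (Class 2): taxable = $16,000.00 − 1×$140.00 = $15,860.00
  $1,404.00 + 27.9% × ($15,860.00 − $11,400.00) = $1,404.00 + 27.9% × $4,460.00 = $2,648.34
Difference: |$3,275.06 − $2,648.34| = $626.72 (higher under Class 1)

$626.72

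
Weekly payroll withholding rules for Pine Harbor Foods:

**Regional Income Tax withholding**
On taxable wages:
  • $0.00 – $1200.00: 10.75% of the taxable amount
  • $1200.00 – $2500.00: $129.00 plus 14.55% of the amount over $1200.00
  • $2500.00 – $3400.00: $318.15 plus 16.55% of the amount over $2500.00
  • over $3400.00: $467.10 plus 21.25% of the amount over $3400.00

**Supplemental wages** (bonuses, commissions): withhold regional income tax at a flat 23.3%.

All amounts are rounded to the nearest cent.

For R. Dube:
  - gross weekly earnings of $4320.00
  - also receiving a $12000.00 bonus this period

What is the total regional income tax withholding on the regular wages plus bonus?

$3458.60

Regional Income Tax: taxable = $4320.00
  $467.10 + 21.25% × ($4320.00 − $3400.00) = $467.10 + 21.25% × $920.00 = $662.60
Supplemental (23.3% flat on bonus): 23.3% × $12000.00 = $2796.00
Total regional income tax: $662.60 + $2796.00 = $3458.60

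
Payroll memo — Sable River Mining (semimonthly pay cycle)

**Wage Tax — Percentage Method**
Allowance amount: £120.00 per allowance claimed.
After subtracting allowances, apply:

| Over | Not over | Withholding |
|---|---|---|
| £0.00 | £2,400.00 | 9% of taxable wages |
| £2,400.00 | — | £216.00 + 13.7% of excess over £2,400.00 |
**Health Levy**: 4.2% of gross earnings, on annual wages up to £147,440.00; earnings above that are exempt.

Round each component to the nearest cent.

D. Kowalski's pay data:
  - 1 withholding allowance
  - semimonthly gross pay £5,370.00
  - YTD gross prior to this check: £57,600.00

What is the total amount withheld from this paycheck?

Wage Tax: taxable = £5,370.00 − 1×£120.00 = £5,250.00
  £216.00 + 13.7% × (£5,250.00 − £2,400.00) = £216.00 + 13.7% × £2,850.00 = £606.45
Health Levy: 4.2% × £5,370.00 = £225.54
Total: £606.45 + £225.54 = £831.99

£831.99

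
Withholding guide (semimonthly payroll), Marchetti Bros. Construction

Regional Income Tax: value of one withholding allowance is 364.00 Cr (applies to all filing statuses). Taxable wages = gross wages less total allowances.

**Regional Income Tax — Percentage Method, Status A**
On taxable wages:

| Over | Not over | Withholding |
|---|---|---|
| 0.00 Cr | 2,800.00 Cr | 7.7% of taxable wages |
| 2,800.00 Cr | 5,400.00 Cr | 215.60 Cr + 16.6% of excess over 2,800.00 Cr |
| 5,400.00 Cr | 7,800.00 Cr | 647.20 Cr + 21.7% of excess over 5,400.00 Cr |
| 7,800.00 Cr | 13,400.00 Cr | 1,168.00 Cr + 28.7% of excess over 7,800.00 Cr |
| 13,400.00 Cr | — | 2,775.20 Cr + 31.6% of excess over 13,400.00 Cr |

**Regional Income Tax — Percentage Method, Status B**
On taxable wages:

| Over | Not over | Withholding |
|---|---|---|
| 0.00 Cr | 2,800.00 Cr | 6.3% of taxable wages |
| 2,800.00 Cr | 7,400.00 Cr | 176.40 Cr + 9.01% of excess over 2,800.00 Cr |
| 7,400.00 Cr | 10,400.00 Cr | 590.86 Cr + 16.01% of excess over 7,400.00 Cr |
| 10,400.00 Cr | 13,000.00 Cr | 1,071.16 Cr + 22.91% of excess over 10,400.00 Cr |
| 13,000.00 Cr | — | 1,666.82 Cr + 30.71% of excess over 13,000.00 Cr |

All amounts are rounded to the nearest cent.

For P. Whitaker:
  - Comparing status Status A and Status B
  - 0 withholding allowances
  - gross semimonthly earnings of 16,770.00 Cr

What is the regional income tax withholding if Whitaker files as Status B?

2,824.59 Cr

Regional Income Tax (Status B): taxable = 16,770.00 Cr
  1,666.82 Cr + 30.71% × (16,770.00 Cr − 13,000.00 Cr) = 1,666.82 Cr + 30.71% × 3,770.00 Cr = 2,824.59 Cr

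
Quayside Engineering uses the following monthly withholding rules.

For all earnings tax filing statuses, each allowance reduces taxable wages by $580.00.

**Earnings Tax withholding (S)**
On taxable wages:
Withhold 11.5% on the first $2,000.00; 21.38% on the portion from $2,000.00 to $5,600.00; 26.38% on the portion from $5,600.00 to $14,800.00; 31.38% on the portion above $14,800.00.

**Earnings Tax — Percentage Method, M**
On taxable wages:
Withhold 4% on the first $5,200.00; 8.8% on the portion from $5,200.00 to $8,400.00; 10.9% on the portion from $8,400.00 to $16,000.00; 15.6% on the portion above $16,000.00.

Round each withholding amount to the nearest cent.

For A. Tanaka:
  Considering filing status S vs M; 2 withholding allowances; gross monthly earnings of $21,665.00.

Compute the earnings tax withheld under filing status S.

$5,216.87

Earnings Tax (S): taxable = $21,665.00 − 2×$580.00 = $20,505.00
  $3,426.64 + 31.38% × ($20,505.00 − $14,800.00) = $3,426.64 + 31.38% × $5,705.00 = $5,216.87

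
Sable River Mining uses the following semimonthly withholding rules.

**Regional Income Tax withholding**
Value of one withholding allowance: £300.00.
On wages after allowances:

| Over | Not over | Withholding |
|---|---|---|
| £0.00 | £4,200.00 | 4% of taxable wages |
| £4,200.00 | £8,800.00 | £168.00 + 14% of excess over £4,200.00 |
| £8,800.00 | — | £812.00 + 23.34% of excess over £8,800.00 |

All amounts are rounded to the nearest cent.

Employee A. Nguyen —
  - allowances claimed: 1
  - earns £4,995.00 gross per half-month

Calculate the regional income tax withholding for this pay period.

£237.30

Regional Income Tax: taxable = £4,995.00 − 1×£300.00 = £4,695.00
  £168.00 + 14% × (£4,695.00 − £4,200.00) = £168.00 + 14% × £495.00 = £237.30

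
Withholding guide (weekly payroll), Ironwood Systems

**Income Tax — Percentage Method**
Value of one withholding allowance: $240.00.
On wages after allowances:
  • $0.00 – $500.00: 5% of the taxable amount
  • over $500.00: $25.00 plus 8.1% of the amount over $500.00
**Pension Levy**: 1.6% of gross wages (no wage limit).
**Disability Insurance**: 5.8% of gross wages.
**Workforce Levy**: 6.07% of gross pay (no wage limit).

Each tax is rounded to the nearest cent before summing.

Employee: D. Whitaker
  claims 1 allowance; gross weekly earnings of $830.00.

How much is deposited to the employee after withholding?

Income Tax: taxable = $830.00 − 1×$240.00 = $590.00
  $25.00 + 8.1% × ($590.00 − $500.00) = $25.00 + 8.1% × $90.00 = $32.29
Pension Levy: 1.6% × $830.00 = $13.28
Disability Insurance: 5.8% × $830.00 = $48.14
Workforce Levy: 6.07% × $830.00 = $50.38
Total withheld: $32.29 + $13.28 + $48.14 + $50.38 = $144.09
Net pay: $830.00 − $144.09 = $685.91

$685.91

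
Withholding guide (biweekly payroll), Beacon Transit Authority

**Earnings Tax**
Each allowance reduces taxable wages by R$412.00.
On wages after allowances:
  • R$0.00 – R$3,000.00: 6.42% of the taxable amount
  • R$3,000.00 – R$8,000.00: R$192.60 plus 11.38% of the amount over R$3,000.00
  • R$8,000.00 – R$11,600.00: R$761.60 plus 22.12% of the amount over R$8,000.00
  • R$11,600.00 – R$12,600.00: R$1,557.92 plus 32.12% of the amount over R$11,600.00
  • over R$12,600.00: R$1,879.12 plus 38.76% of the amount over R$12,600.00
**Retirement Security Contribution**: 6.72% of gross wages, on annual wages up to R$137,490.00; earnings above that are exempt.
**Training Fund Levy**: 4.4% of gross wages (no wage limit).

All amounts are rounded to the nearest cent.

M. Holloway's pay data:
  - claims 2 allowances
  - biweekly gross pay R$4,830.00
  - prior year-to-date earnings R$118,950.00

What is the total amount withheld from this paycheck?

Earnings Tax: taxable = R$4,830.00 − 2×R$412.00 = R$4,006.00
  R$192.60 + 11.38% × (R$4,006.00 − R$3,000.00) = R$192.60 + 11.38% × R$1,006.00 = R$307.08
Retirement Security Contribution: 6.72% × R$4,830.00 = R$324.58
Training Fund Levy: 4.4% × R$4,830.00 = R$212.52
Total: R$307.08 + R$324.58 + R$212.52 = R$844.18

R$844.18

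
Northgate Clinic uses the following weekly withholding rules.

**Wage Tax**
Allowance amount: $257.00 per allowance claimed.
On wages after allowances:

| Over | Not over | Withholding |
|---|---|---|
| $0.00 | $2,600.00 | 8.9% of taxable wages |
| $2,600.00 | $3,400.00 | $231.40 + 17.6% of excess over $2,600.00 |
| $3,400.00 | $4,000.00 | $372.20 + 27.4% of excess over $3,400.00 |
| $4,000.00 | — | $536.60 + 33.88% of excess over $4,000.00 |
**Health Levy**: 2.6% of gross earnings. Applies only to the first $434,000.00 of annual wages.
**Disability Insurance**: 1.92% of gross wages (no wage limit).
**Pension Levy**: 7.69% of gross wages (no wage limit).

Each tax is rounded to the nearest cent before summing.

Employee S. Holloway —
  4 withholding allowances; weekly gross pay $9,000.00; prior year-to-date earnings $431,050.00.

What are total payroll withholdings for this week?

$2,823.91

Wage Tax: taxable = $9,000.00 − 4×$257.00 = $7,972.00
  $536.60 + 33.88% × ($7,972.00 − $4,000.00) = $536.60 + 33.88% × $3,972.00 = $1,882.31
Health Levy: cap $434,000.00 − YTD $431,050.00 = $2,950.00 subject; 2.6% × $2,950.00 = $76.70
Disability Insurance: 1.92% × $9,000.00 = $172.80
Pension Levy: 7.69% × $9,000.00 = $692.10
Total: $1,882.31 + $76.70 + $172.80 + $692.10 = $2,823.91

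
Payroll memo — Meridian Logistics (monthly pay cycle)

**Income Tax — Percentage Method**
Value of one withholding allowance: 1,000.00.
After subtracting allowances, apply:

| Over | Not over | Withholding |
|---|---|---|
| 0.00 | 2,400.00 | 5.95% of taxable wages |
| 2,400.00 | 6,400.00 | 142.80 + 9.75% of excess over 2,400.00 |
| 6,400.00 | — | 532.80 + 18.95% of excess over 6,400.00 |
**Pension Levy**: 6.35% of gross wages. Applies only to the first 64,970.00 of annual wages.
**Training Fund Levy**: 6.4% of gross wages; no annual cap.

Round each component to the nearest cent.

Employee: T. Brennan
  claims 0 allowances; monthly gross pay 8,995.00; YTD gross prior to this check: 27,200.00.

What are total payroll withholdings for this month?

Income Tax: taxable = 8,995.00
  532.80 + 18.95% × (8,995.00 − 6,400.00) = 532.80 + 18.95% × 2,595.00 = 1,024.55
Pension Levy: 6.35% × 8,995.00 = 571.18
Training Fund Levy: 6.4% × 8,995.00 = 575.68
Total: 1,024.55 + 571.18 + 575.68 = 2,171.41

2,171.41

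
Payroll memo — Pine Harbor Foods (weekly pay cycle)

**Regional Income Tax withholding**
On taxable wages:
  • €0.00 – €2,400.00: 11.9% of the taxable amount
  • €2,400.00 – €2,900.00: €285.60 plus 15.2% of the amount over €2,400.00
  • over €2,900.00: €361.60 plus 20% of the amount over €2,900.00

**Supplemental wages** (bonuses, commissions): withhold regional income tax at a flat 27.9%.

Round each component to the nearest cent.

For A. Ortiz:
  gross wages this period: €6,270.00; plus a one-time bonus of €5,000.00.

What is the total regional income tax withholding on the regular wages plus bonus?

€2,430.60

Regional Income Tax: taxable = €6,270.00
  €361.60 + 20% × (€6,270.00 − €2,900.00) = €361.60 + 20% × €3,370.00 = €1,035.60
Supplemental (27.9% flat on bonus): 27.9% × €5,000.00 = €1,395.00
Total regional income tax: €1,035.60 + €1,395.00 = €2,430.60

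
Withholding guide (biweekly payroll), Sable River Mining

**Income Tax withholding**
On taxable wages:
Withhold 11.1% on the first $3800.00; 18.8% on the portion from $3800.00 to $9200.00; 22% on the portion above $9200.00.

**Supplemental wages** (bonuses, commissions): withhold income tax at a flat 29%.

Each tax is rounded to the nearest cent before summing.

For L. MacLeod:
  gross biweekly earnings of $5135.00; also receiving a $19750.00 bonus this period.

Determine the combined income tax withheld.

Income Tax: taxable = $5135.00
  $421.80 + 18.8% × ($5135.00 − $3800.00) = $421.80 + 18.8% × $1335.00 = $672.78
Supplemental (29% flat on bonus): 29% × $19750.00 = $5727.50
Total income tax: $672.78 + $5727.50 = $6400.28

$6400.28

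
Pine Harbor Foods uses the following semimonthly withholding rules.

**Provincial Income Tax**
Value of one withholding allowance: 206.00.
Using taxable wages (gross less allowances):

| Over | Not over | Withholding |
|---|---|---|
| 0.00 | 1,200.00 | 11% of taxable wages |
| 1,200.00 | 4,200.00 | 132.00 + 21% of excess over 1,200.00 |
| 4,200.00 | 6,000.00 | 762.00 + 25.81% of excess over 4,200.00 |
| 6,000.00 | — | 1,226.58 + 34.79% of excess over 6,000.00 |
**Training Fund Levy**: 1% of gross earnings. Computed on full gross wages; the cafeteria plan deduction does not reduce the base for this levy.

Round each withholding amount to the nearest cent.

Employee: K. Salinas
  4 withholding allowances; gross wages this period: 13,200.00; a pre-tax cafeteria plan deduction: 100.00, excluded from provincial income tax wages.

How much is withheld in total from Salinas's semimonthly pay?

Provincial Income Tax: taxable = 13,200.00 − 100.00 − 4×206.00 = 12,276.00
  1,226.58 + 34.79% × (12,276.00 − 6,000.00) = 1,226.58 + 34.79% × 6,276.00 = 3,410.00
Training Fund Levy: 1% × 13,200.00 = 132.00
Total: 3,410.00 + 132.00 = 3,542.00

3,542.00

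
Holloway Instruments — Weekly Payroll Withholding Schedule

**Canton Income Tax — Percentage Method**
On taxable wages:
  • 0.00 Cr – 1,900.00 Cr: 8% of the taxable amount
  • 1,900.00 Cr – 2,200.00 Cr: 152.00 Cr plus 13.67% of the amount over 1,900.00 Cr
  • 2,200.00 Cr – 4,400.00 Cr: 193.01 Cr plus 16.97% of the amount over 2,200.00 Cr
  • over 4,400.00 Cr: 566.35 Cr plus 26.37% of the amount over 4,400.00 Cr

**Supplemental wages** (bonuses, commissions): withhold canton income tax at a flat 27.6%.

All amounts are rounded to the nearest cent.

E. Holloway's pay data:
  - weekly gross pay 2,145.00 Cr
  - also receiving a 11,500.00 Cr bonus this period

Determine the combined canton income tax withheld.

Canton Income Tax: taxable = 2,145.00 Cr
  152.00 Cr + 13.67% × (2,145.00 Cr − 1,900.00 Cr) = 152.00 Cr + 13.67% × 245.00 Cr = 185.49 Cr
Supplemental (27.6% flat on bonus): 27.6% × 11,500.00 Cr = 3,174.00 Cr
Total canton income tax: 185.49 Cr + 3,174.00 Cr = 3,359.49 Cr

3,359.49 Cr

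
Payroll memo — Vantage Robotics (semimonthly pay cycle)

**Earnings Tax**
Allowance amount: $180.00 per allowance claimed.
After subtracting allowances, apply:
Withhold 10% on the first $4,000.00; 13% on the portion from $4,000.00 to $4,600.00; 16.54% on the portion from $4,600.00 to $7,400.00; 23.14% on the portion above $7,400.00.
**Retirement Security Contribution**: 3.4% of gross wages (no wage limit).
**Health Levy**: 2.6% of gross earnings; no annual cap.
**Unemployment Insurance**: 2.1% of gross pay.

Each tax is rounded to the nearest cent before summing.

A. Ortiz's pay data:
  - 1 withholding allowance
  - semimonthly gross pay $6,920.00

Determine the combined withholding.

$1,392.48

Earnings Tax: taxable = $6,920.00 − 1×$180.00 = $6,740.00
  $478.00 + 16.54% × ($6,740.00 − $4,600.00) = $478.00 + 16.54% × $2,140.00 = $831.96
Retirement Security Contribution: 3.4% × $6,920.00 = $235.28
Health Levy: 2.6% × $6,920.00 = $179.92
Unemployment Insurance: 2.1% × $6,920.00 = $145.32
Total: $831.96 + $235.28 + $179.92 + $145.32 = $1,392.48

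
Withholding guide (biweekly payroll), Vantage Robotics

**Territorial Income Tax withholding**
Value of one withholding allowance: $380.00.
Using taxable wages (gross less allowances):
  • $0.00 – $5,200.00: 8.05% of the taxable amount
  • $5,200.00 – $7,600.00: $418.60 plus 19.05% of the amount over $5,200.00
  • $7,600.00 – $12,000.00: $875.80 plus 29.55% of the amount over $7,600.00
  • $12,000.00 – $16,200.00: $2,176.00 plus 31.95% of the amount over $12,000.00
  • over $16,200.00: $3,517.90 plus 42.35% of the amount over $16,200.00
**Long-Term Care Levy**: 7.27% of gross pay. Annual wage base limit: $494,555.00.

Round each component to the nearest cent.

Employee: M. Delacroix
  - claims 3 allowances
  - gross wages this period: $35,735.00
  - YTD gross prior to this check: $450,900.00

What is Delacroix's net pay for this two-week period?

$21,828.89

Territorial Income Tax: taxable = $35,735.00 − 3×$380.00 = $34,595.00
  $3,517.90 + 42.35% × ($34,595.00 − $16,200.00) = $3,517.90 + 42.35% × $18,395.00 = $11,308.18
Long-Term Care Levy: 7.27% × $35,735.00 = $2,597.93
Total withheld: $11,308.18 + $2,597.93 = $13,906.11
Net pay: $35,735.00 − $13,906.11 = $21,828.89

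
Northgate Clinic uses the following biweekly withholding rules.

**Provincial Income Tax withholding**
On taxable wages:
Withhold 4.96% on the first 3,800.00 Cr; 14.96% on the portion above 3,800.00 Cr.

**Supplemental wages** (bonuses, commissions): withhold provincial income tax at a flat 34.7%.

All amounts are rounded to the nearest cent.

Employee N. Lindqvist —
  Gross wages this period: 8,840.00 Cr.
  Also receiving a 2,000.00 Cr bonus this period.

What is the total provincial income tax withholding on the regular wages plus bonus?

1,636.46 Cr

Provincial Income Tax: taxable = 8,840.00 Cr
  188.48 Cr + 14.96% × (8,840.00 Cr − 3,800.00 Cr) = 188.48 Cr + 14.96% × 5,040.00 Cr = 942.46 Cr
Supplemental (34.7% flat on bonus): 34.7% × 2,000.00 Cr = 694.00 Cr
Total provincial income tax: 942.46 Cr + 694.00 Cr = 1,636.46 Cr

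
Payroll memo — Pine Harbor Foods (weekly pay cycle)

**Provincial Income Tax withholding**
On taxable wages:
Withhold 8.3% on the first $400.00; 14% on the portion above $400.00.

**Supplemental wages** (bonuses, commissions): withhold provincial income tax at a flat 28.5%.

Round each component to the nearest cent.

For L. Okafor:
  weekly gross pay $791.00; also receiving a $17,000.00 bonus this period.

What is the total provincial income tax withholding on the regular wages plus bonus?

$4,932.94

Provincial Income Tax: taxable = $791.00
  $33.20 + 14% × ($791.00 − $400.00) = $33.20 + 14% × $391.00 = $87.94
Supplemental (28.5% flat on bonus): 28.5% × $17,000.00 = $4,845.00
Total provincial income tax: $87.94 + $4,845.00 = $4,932.94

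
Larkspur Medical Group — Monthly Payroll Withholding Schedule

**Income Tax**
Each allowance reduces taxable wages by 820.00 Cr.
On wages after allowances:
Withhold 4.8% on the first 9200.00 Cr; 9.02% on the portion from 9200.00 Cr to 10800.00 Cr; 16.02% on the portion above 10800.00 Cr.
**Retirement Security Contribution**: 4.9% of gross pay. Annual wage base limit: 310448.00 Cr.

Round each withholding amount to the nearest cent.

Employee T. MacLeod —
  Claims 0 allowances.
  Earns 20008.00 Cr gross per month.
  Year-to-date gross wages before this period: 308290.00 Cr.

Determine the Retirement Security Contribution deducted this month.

105.74 Cr

Retirement Security Contribution: cap 310448.00 Cr − YTD 308290.00 Cr = 2158.00 Cr subject; 4.9% × 2158.00 Cr = 105.74 Cr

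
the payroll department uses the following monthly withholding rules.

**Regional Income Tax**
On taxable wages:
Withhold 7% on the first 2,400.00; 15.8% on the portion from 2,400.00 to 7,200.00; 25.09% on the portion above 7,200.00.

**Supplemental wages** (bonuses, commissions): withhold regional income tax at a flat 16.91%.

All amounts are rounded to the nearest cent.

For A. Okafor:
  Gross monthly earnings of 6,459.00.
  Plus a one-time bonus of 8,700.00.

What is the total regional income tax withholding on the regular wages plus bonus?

Regional Income Tax: taxable = 6,459.00
  168.00 + 15.8% × (6,459.00 − 2,400.00) = 168.00 + 15.8% × 4,059.00 = 809.32
Supplemental (16.91% flat on bonus): 16.91% × 8,700.00 = 1,471.17
Total regional income tax: 809.32 + 1,471.17 = 2,280.49

2,280.49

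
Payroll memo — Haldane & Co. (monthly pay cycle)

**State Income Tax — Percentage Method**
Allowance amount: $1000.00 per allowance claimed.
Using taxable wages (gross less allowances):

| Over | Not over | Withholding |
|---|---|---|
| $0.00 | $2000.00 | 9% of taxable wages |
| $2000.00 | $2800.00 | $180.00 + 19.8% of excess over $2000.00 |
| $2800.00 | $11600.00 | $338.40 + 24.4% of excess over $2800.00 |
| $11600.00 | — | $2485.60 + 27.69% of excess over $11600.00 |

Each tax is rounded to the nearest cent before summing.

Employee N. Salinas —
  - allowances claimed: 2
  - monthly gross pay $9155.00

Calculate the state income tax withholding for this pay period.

$1401.02

State Income Tax: taxable = $9155.00 − 2×$1000.00 = $7155.00
  $338.40 + 24.4% × ($7155.00 − $2800.00) = $338.40 + 24.4% × $4355.00 = $1401.02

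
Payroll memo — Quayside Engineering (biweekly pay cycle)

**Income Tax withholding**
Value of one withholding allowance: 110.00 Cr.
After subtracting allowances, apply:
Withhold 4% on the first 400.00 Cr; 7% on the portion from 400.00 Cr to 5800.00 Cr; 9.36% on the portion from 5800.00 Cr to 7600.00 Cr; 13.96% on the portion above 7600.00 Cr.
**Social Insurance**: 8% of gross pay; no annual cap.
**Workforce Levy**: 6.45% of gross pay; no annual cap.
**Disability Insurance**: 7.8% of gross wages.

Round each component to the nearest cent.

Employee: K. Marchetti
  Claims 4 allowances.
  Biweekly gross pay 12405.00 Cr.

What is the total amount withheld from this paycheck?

3931.94 Cr

Income Tax: taxable = 12405.00 Cr − 4×110.00 Cr = 11965.00 Cr
  562.48 Cr + 13.96% × (11965.00 Cr − 7600.00 Cr) = 562.48 Cr + 13.96% × 4365.00 Cr = 1171.83 Cr
Social Insurance: 8% × 12405.00 Cr = 992.40 Cr
Workforce Levy: 6.45% × 12405.00 Cr = 800.12 Cr
Disability Insurance: 7.8% × 12405.00 Cr = 967.59 Cr
Total: 1171.83 Cr + 992.40 Cr + 800.12 Cr + 967.59 Cr = 3931.94 Cr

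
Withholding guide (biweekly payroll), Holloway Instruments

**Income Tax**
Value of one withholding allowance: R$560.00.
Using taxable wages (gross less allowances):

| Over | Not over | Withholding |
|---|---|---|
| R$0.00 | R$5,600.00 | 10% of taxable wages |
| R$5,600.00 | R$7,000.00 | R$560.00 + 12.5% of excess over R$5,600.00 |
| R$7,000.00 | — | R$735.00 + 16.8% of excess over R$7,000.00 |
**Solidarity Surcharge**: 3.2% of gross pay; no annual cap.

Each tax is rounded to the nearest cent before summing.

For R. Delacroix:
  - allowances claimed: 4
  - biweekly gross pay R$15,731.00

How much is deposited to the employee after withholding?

R$13,402.12

Income Tax: taxable = R$15,731.00 − 4×R$560.00 = R$13,491.00
  R$735.00 + 16.8% × (R$13,491.00 − R$7,000.00) = R$735.00 + 16.8% × R$6,491.00 = R$1,825.49
Solidarity Surcharge: 3.2% × R$15,731.00 = R$503.39
Total withheld: R$1,825.49 + R$503.39 = R$2,328.88
Net pay: R$15,731.00 − R$2,328.88 = R$13,402.12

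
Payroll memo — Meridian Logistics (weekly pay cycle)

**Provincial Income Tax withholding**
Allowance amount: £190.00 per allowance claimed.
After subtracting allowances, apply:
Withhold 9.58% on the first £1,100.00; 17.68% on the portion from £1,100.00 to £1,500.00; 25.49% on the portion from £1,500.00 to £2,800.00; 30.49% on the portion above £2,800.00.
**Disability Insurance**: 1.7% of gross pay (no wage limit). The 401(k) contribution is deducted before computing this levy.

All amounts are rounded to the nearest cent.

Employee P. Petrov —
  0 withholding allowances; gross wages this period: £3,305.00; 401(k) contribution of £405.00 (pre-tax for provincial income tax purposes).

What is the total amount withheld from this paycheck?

£587.26

Provincial Income Tax: taxable = £3,305.00 − £405.00 = £2,900.00
  £507.47 + 30.49% × (£2,900.00 − £2,800.00) = £507.47 + 30.49% × £100.00 = £537.96
Disability Insurance: 1.7% × £2,900.00 = £49.30
Total: £537.96 + £49.30 = £587.26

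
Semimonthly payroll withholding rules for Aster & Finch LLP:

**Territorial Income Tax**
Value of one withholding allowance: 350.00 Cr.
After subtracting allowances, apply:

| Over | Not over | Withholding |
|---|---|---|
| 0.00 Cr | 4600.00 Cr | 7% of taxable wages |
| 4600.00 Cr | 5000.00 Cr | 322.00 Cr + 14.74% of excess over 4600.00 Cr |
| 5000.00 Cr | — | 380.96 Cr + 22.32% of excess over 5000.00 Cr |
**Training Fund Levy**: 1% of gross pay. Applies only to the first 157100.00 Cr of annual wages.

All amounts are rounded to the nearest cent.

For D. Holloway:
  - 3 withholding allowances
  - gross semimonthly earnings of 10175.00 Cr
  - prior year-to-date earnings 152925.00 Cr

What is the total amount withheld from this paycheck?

1343.41 Cr

Territorial Income Tax: taxable = 10175.00 Cr − 3×350.00 Cr = 9125.00 Cr
  380.96 Cr + 22.32% × (9125.00 Cr − 5000.00 Cr) = 380.96 Cr + 22.32% × 4125.00 Cr = 1301.66 Cr
Training Fund Levy: cap 157100.00 Cr − YTD 152925.00 Cr = 4175.00 Cr subject; 1% × 4175.00 Cr = 41.75 Cr
Total: 1301.66 Cr + 41.75 Cr = 1343.41 Cr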